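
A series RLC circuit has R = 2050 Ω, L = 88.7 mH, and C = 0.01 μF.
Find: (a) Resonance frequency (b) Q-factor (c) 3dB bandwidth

Step 1 — Resonance: ω₀ = 1/√(LC) = 1/√(0.0887·1e-08) = 3.358e+04 rad/s.
Step 2 — f₀ = ω₀/(2π) = 5344 Hz.
Step 3 — Series Q: Q = ω₀L/R = 3.358e+04·0.0887/2050 = 1.453.
Step 4 — Bandwidth: Δω = ω₀/Q = 2.311e+04 rad/s; BW = Δω/(2π) = 3678 Hz.

(a) f₀ = 5344 Hz  (b) Q = 1.453  (c) BW = 3678 Hz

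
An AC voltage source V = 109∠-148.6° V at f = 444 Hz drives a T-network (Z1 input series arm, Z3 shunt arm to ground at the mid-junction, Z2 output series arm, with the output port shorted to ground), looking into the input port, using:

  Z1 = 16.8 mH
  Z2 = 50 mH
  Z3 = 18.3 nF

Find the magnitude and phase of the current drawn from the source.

Step 1 — Angular frequency: ω = 2π·f = 2π·444 = 2790 rad/s.
Step 2 — Component impedances:
  Z1: Z = jωL = j·2790·0.0168 = 0 + j46.87 Ω
  Z2: Z = jωL = j·2790·0.05 = 0 + j139.5 Ω
  Z3: Z = 1/(jωC) = -j/(ω·C) = 0 - j1.959e+04 Ω
Step 3 — With the output port shorted to ground, the output series arm Z2 runs from the junction to ground; the shunt arm Z3 also runs from the junction to ground. They appear in parallel: Z3 || Z2 = 0 + j140.5 Ω.
Step 4 — Series with input arm Z1: Z_in = Z1 + (Z3 || Z2) = 0 + j187.4 Ω = 187.4∠90.0° Ω.
Step 5 — Source phasor: V = 109∠-148.6° V = -93.04 - j56.79 V.
Step 6 — Ohm's law: I = V / Z_total = (-93.04 - j56.79) / (0 + j187.4) = -0.3031 + j0.4966 A.
Step 7 — Convert to polar: |I| = 0.5818 A, ∠I = 121.4°.

I = 0.5818∠121.4° A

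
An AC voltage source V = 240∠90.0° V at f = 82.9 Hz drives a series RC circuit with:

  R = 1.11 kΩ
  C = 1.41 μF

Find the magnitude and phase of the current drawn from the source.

Step 1 — Angular frequency: ω = 2π·f = 2π·82.9 = 520.9 rad/s.
Step 2 — Component impedances:
  R: Z = R = 1110 Ω
  C: Z = 1/(jωC) = -j/(ω·C) = 0 - j1362 Ω
Step 3 — Series combination: Z_total = R + C = 1110 - j1362 Ω = 1757∠-50.8° Ω.
Step 4 — Source phasor: V = 240∠90.0° V = 0 + j240 V.
Step 5 — Ohm's law: I = V / Z_total = (0 + j240) / (1110 - j1362) = -0.1059 + j0.08632 A.
Step 6 — Convert to polar: |I| = 0.1366 A, ∠I = 140.8°.

I = 0.1366∠140.8° A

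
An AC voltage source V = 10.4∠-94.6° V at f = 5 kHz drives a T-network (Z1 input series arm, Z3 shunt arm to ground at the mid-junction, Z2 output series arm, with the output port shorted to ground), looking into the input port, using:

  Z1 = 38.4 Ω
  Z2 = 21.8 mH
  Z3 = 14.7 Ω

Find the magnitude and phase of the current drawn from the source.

Step 1 — Angular frequency: ω = 2π·f = 2π·5000 = 3.142e+04 rad/s.
Step 2 — Component impedances:
  Z1: Z = R = 38.4 Ω
  Z2: Z = jωL = j·3.142e+04·0.0218 = 0 + j684.9 Ω
  Z3: Z = R = 14.7 Ω
Step 3 — With the output port shorted to ground, the output series arm Z2 runs from the junction to ground; the shunt arm Z3 also runs from the junction to ground. They appear in parallel: Z3 || Z2 = 14.69 + j0.3154 Ω.
Step 4 — Series with input arm Z1: Z_in = Z1 + (Z3 || Z2) = 53.09 + j0.3154 Ω = 53.09∠0.3° Ω.
Step 5 — Source phasor: V = 10.4∠-94.6° V = -0.8341 - j10.37 V.
Step 6 — Ohm's law: I = V / Z_total = (-0.8341 - j10.37) / (53.09 + j0.3154) = -0.01687 - j0.1952 A.
Step 7 — Convert to polar: |I| = 0.1959 A, ∠I = -94.9°.

I = 0.1959∠-94.9° A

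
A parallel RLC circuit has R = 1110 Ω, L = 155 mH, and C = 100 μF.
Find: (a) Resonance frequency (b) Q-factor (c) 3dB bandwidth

Step 1 — Resonance: ω₀ = 1/√(LC) = 1/√(0.155·0.0001) = 254 rad/s.
Step 2 — f₀ = ω₀/(2π) = 40.43 Hz.
Step 3 — Parallel Q: Q = R/(ω₀L) = 1110/(254·0.155) = 28.19.
Step 4 — Bandwidth: Δω = ω₀/Q = 9.009 rad/s; BW = Δω/(2π) = 1.434 Hz.

(a) f₀ = 40.43 Hz  (b) Q = 28.19  (c) BW = 1.434 Hz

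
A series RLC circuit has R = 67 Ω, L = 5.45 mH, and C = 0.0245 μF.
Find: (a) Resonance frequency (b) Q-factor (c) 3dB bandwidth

Step 1 — Resonance: ω₀ = 1/√(LC) = 1/√(0.00545·2.45e-08) = 8.654e+04 rad/s.
Step 2 — f₀ = ω₀/(2π) = 1.377e+04 Hz.
Step 3 — Series Q: Q = ω₀L/R = 8.654e+04·0.00545/67 = 7.039.
Step 4 — Bandwidth: Δω = ω₀/Q = 1.229e+04 rad/s; BW = Δω/(2π) = 1957 Hz.

(a) f₀ = 1.377e+04 Hz  (b) Q = 7.039  (c) BW = 1957 Hz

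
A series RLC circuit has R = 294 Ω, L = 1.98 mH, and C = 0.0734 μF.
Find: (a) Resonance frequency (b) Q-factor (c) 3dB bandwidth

Step 1 — Resonance: ω₀ = 1/√(LC) = 1/√(0.00198·7.34e-08) = 8.295e+04 rad/s.
Step 2 — f₀ = ω₀/(2π) = 1.32e+04 Hz.
Step 3 — Series Q: Q = ω₀L/R = 8.295e+04·0.00198/294 = 0.5586.
Step 4 — Bandwidth: Δω = ω₀/Q = 1.485e+05 rad/s; BW = Δω/(2π) = 2.363e+04 Hz.

(a) f₀ = 1.32e+04 Hz  (b) Q = 0.5586  (c) BW = 2.363e+04 Hz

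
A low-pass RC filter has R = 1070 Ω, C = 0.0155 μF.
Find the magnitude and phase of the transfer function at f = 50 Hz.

Step 1 — Angular frequency: ω = 2π·50 = 314.2 rad/s.
Step 2 — Transfer function: H(jω) = 1/(1 + jωRC).
Step 3 — Denominator: 1 + jωRC = 1 + j·314.2·1070·1.55e-08 = 1 + j0.00521.
Step 4 — H = 1 - j0.00521.
Step 5 — Magnitude: |H| = 1 (-0.0 dB); phase: φ = -0.3°.

|H| = 1 (-0.0 dB), φ = -0.3°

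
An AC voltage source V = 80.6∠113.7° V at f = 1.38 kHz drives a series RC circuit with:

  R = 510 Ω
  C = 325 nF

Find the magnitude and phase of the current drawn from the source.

Step 1 — Angular frequency: ω = 2π·f = 2π·1380 = 8671 rad/s.
Step 2 — Component impedances:
  R: Z = R = 510 Ω
  C: Z = 1/(jωC) = -j/(ω·C) = 0 - j354.9 Ω
Step 3 — Series combination: Z_total = R + C = 510 - j354.9 Ω = 621.3∠-34.8° Ω.
Step 4 — Source phasor: V = 80.6∠113.7° V = -32.4 + j73.8 V.
Step 5 — Ohm's law: I = V / Z_total = (-32.4 + j73.8) / (510 - j354.9) = -0.1106 + j0.06772 A.
Step 6 — Convert to polar: |I| = 0.1297 A, ∠I = 148.5°.

I = 0.1297∠148.5° A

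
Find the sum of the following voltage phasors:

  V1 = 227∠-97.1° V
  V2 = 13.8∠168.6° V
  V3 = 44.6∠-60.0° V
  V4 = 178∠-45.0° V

Step 1 — Convert each phasor to rectangular form:
  V1 = 227·(cos(-97.1°) + j·sin(-97.1°)) = -28.06 - j225.3 V
  V2 = 13.8·(cos(168.6°) + j·sin(168.6°)) = -13.53 + j2.728 V
  V3 = 44.6·(cos(-60.0°) + j·sin(-60.0°)) = 22.3 - j38.62 V
  V4 = 178·(cos(-45.0°) + j·sin(-45.0°)) = 125.9 - j125.9 V
Step 2 — Sum components: V_total = 106.6 - j387 V.
Step 3 — Convert to polar: |V_total| = 401.4 V, ∠V_total = -74.6°.

V_total = 401.4∠-74.6° V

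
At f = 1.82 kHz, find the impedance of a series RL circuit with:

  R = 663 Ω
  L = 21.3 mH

Step 1 — Angular frequency: ω = 2π·f = 2π·1820 = 1.144e+04 rad/s.
Step 2 — Component impedances:
  R: Z = R = 663 Ω
  L: Z = jωL = j·1.144e+04·0.0213 = 0 + j243.6 Ω
Step 3 — Series combination: Z_total = R + L = 663 + j243.6 Ω = 706.3∠20.2° Ω.

Z = 663 + j243.6 Ω = 706.3∠20.2° Ω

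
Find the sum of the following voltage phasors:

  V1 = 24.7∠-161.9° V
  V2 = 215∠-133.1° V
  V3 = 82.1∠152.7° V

Step 1 — Convert each phasor to rectangular form:
  V1 = 24.7·(cos(-161.9°) + j·sin(-161.9°)) = -23.48 - j7.674 V
  V2 = 215·(cos(-133.1°) + j·sin(-133.1°)) = -146.9 - j157 V
  V3 = 82.1·(cos(152.7°) + j·sin(152.7°)) = -72.96 + j37.66 V
Step 2 — Sum components: V_total = -243.3 - j127 V.
Step 3 — Convert to polar: |V_total| = 274.5 V, ∠V_total = -152.4°.

V_total = 274.5∠-152.4° V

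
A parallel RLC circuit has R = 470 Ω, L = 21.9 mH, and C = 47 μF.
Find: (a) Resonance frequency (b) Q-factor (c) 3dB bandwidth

Step 1 — Resonance: ω₀ = 1/√(LC) = 1/√(0.0219·4.7e-05) = 985.7 rad/s.
Step 2 — f₀ = ω₀/(2π) = 156.9 Hz.
Step 3 — Parallel Q: Q = R/(ω₀L) = 470/(985.7·0.0219) = 21.77.
Step 4 — Bandwidth: Δω = ω₀/Q = 45.27 rad/s; BW = Δω/(2π) = 7.205 Hz.

(a) f₀ = 156.9 Hz  (b) Q = 21.77  (c) BW = 7.205 Hz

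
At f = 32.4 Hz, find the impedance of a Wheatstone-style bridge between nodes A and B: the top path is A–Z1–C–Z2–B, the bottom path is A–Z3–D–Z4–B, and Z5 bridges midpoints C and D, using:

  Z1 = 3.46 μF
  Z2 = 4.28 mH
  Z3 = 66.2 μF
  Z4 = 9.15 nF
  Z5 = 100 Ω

Step 1 — Angular frequency: ω = 2π·f = 2π·32.4 = 203.6 rad/s.
Step 2 — Component impedances:
  Z1: Z = 1/(jωC) = -j/(ω·C) = 0 - j1420 Ω
  Z2: Z = jωL = j·203.6·0.00428 = 0 + j0.8713 Ω
  Z3: Z = 1/(jωC) = -j/(ω·C) = 0 - j74.2 Ω
  Z4: Z = 1/(jωC) = -j/(ω·C) = 0 - j5.369e+05 Ω
  Z5: Z = R = 100 Ω
Step 3 — Bridge requires nodal analysis (the Z5 bridge couples midpoints C and D, so the two paths cannot be reduced to a simple series/parallel combination). Setting node B to ground and injecting 1 A at node A, the 3-node admittance system at A, C, D solves to V_A = Z_AB = 89.91 - j75.68 Ω = 117.5∠-40.1° Ω.

Z = 89.91 - j75.68 Ω = 117.5∠-40.1° Ω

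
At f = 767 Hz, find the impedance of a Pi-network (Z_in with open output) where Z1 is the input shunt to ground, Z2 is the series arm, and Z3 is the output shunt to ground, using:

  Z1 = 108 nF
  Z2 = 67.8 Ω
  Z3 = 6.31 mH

Step 1 — Angular frequency: ω = 2π·f = 2π·767 = 4819 rad/s.
Step 2 — Component impedances:
  Z1: Z = 1/(jωC) = -j/(ω·C) = 0 - j1921 Ω
  Z2: Z = R = 67.8 Ω
  Z3: Z = jωL = j·4819·0.00631 = 0 + j30.41 Ω
Step 3 — With open output, the series arm Z2 and the output shunt Z3 appear in series to ground: Z2 + Z3 = 67.8 + j30.41 Ω.
Step 4 — Parallel with input shunt Z1: Z_in = Z1 || (Z2 + Z3) = 69.91 + j28.39 Ω = 75.45∠22.1° Ω.

Z = 69.91 + j28.39 Ω = 75.45∠22.1° Ω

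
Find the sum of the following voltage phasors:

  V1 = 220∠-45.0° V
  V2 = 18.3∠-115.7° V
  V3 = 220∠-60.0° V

Step 1 — Convert each phasor to rectangular form:
  V1 = 220·(cos(-45.0°) + j·sin(-45.0°)) = 155.6 - j155.6 V
  V2 = 18.3·(cos(-115.7°) + j·sin(-115.7°)) = -7.936 - j16.49 V
  V3 = 220·(cos(-60.0°) + j·sin(-60.0°)) = 110 - j190.5 V
Step 2 — Sum components: V_total = 257.6 - j362.6 V.
Step 3 — Convert to polar: |V_total| = 444.8 V, ∠V_total = -54.6°.

V_total = 444.8∠-54.6° V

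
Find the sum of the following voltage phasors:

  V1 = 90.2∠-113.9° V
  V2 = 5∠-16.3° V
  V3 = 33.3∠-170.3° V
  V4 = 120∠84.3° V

Step 1 — Convert each phasor to rectangular form:
  V1 = 90.2·(cos(-113.9°) + j·sin(-113.9°)) = -36.54 - j82.47 V
  V2 = 5·(cos(-16.3°) + j·sin(-16.3°)) = 4.799 - j1.403 V
  V3 = 33.3·(cos(-170.3°) + j·sin(-170.3°)) = -32.82 - j5.611 V
  V4 = 120·(cos(84.3°) + j·sin(84.3°)) = 11.92 + j119.4 V
Step 2 — Sum components: V_total = -52.65 + j29.93 V.
Step 3 — Convert to polar: |V_total| = 60.56 V, ∠V_total = 150.4°.

V_total = 60.56∠150.4° V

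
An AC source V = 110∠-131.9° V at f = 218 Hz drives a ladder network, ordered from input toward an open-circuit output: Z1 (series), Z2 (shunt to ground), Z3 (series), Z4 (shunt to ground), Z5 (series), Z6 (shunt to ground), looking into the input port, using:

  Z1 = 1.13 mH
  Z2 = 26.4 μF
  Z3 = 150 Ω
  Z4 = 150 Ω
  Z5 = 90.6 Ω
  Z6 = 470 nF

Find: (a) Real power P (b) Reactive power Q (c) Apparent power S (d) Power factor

Step 1 — Angular frequency: ω = 2π·f = 2π·218 = 1370 rad/s.
Step 2 — Component impedances:
  Z1: Z = jωL = j·1370·0.00113 = 0 + j1.548 Ω
  Z2: Z = 1/(jωC) = -j/(ω·C) = 0 - j27.65 Ω
  Z3: Z = R = 150 Ω
  Z4: Z = R = 150 Ω
  Z5: Z = R = 90.6 Ω
  Z6: Z = 1/(jωC) = -j/(ω·C) = 0 - j1553 Ω
Step 3 — Ladder network (open output): work backward from the far end, alternating series and parallel combinations. Z_in = 2.518 - j25.75 Ω = 25.88∠-84.4° Ω.
Step 4 — Source phasor: V = 110∠-131.9° V = -73.46 - j81.87 V.
Step 5 — Current: I = V / Z = 2.873 - j3.133 A = 4.251∠-47.5° A.
Step 6 — Complex power: S = V·I* = 45.51 - j465.4 VA.
Step 7 — Real power: P = Re(S) = 45.51 W.
Step 8 — Reactive power: Q = Im(S) = -465.4 VAR.
Step 9 — Apparent power: |S| = 467.6 VA.
Step 10 — Power factor: PF = P/|S| = 0.09732 (leading).

(a) P = 45.51 W  (b) Q = -465.4 VAR  (c) S = 467.6 VA  (d) PF = 0.09732 (leading)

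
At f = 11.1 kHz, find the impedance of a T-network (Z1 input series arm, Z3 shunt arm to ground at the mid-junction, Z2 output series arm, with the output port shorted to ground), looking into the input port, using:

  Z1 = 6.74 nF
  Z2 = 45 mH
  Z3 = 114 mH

Step 1 — Angular frequency: ω = 2π·f = 2π·1.11e+04 = 6.974e+04 rad/s.
Step 2 — Component impedances:
  Z1: Z = 1/(jωC) = -j/(ω·C) = 0 - j2127 Ω
  Z2: Z = jωL = j·6.974e+04·0.045 = 0 + j3138 Ω
  Z3: Z = jωL = j·6.974e+04·0.114 = 0 + j7951 Ω
Step 3 — With the output port shorted to ground, the output series arm Z2 runs from the junction to ground; the shunt arm Z3 also runs from the junction to ground. They appear in parallel: Z3 || Z2 = 0 + j2250 Ω.
Step 4 — Series with input arm Z1: Z_in = Z1 + (Z3 || Z2) = 0 + j122.9 Ω = 122.9∠90.0° Ω.

Z = 0 + j122.9 Ω = 122.9∠90.0° Ω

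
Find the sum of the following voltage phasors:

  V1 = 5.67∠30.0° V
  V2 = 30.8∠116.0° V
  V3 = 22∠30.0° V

Step 1 — Convert each phasor to rectangular form:
  V1 = 5.67·(cos(30.0°) + j·sin(30.0°)) = 4.91 + j2.835 V
  V2 = 30.8·(cos(116.0°) + j·sin(116.0°)) = -13.5 + j27.68 V
  V3 = 22·(cos(30.0°) + j·sin(30.0°)) = 19.05 + j11 V
Step 2 — Sum components: V_total = 10.46 + j41.52 V.
Step 3 — Convert to polar: |V_total| = 42.82 V, ∠V_total = 75.9°.

V_total = 42.82∠75.9° V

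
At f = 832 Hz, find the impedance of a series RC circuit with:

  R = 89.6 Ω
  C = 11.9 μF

Step 1 — Angular frequency: ω = 2π·f = 2π·832 = 5228 rad/s.
Step 2 — Component impedances:
  R: Z = R = 89.6 Ω
  C: Z = 1/(jωC) = -j/(ω·C) = 0 - j16.07 Ω
Step 3 — Series combination: Z_total = R + C = 89.6 - j16.07 Ω = 91.03∠-10.2° Ω.

Z = 89.6 - j16.07 Ω = 91.03∠-10.2° Ω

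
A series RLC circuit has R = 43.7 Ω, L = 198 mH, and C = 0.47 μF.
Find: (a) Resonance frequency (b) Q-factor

Step 1 — Resonance condition Im(Z)=0 gives ω₀ = 1/√(LC).
Step 2 — ω₀ = 1/√(0.198·4.7e-07) = 3278 rad/s.
Step 3 — f₀ = ω₀/(2π) = 521.7 Hz.
Step 4 — Series Q: Q = ω₀L/R = 3278·0.198/43.7 = 14.85.

(a) f₀ = 521.7 Hz  (b) Q = 14.85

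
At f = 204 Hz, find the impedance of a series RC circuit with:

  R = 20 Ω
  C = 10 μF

Step 1 — Angular frequency: ω = 2π·f = 2π·204 = 1282 rad/s.
Step 2 — Component impedances:
  R: Z = R = 20 Ω
  C: Z = 1/(jωC) = -j/(ω·C) = 0 - j78.02 Ω
Step 3 — Series combination: Z_total = R + C = 20 - j78.02 Ω = 80.54∠-75.6° Ω.

Z = 20 - j78.02 Ω = 80.54∠-75.6° Ω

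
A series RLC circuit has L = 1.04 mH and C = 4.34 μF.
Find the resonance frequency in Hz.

Step 1 — Resonance condition Im(Z)=0 gives ω₀ = 1/√(LC).
Step 2 — ω₀ = 1/√(0.00104·4.34e-06) = 1.488e+04 rad/s.
Step 3 — f₀ = ω₀/(2π) = 2369 Hz.

f₀ = 2369 Hz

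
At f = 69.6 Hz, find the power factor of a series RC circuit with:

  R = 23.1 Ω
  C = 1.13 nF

Step 1 — Angular frequency: ω = 2π·f = 2π·69.6 = 437.3 rad/s.
Step 2 — Component impedances:
  R: Z = R = 23.1 Ω
  C: Z = 1/(jωC) = -j/(ω·C) = 0 - j2.024e+06 Ω
Step 3 — Series combination: Z_total = R + C = 23.1 - j2.024e+06 Ω = 2.024e+06∠-90.0° Ω.
Step 4 — Power factor: PF = cos(φ) = Re(Z)/|Z| = 23.1/2.0236e+06 = 1.142e-05.
Step 5 — Type: Im(Z) = -2.024e+06 ⇒ leading (phase φ = -90.0°).

PF = 1.142e-05 (leading, φ = -90.0°)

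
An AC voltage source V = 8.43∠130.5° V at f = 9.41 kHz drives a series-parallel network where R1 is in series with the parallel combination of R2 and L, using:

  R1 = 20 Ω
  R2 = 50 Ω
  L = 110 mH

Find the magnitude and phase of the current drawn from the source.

Step 1 — Angular frequency: ω = 2π·f = 2π·9410 = 5.912e+04 rad/s.
Step 2 — Component impedances:
  R1: Z = R = 20 Ω
  R2: Z = R = 50 Ω
  L: Z = jωL = j·5.912e+04·0.11 = 0 + j6504 Ω
Step 3 — Parallel branch: R2 || L = 1/(1/R2 + 1/L) = 50 + j0.3844 Ω.
Step 4 — Series with R1: Z_total = R1 + (R2 || L) = 70 + j0.3844 Ω = 70∠0.3° Ω.
Step 5 — Source phasor: V = 8.43∠130.5° V = -5.475 + j6.41 V.
Step 6 — Ohm's law: I = V / Z_total = (-5.475 + j6.41) / (70 + j0.3844) = -0.07771 + j0.09201 A.
Step 7 — Convert to polar: |I| = 0.1204 A, ∠I = 130.2°.

I = 0.1204∠130.2° A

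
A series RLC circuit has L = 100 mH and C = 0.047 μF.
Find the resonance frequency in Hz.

Step 1 — Resonance condition Im(Z)=0 gives ω₀ = 1/√(LC).
Step 2 — ω₀ = 1/√(0.1·4.7e-08) = 1.459e+04 rad/s.
Step 3 — f₀ = ω₀/(2π) = 2322 Hz.

f₀ = 2322 Hz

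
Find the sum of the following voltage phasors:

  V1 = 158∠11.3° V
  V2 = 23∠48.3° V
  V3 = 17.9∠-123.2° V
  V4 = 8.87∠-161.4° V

Step 1 — Convert each phasor to rectangular form:
  V1 = 158·(cos(11.3°) + j·sin(11.3°)) = 154.9 + j30.96 V
  V2 = 23·(cos(48.3°) + j·sin(48.3°)) = 15.3 + j17.17 V
  V3 = 17.9·(cos(-123.2°) + j·sin(-123.2°)) = -9.801 - j14.98 V
  V4 = 8.87·(cos(-161.4°) + j·sin(-161.4°)) = -8.407 - j2.829 V
Step 2 — Sum components: V_total = 152 + j30.32 V.
Step 3 — Convert to polar: |V_total| = 155 V, ∠V_total = 11.3°.

V_total = 155∠11.3° V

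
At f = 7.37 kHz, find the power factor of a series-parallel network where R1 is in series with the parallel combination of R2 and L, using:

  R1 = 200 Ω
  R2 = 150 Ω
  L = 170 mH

Step 1 — Angular frequency: ω = 2π·f = 2π·7370 = 4.631e+04 rad/s.
Step 2 — Component impedances:
  R1: Z = R = 200 Ω
  R2: Z = R = 150 Ω
  L: Z = jωL = j·4.631e+04·0.17 = 0 + j7872 Ω
Step 3 — Parallel branch: R2 || L = 1/(1/R2 + 1/L) = 149.9 + j2.857 Ω.
Step 4 — Series with R1: Z_total = R1 + (R2 || L) = 349.9 + j2.857 Ω = 350∠0.5° Ω.
Step 5 — Power factor: PF = cos(φ) = Re(Z)/|Z| = 349.95/349.96 = 1.
Step 6 — Type: Im(Z) = 2.857 ⇒ lagging (phase φ = 0.5°).

PF = 1 (lagging, φ = 0.5°)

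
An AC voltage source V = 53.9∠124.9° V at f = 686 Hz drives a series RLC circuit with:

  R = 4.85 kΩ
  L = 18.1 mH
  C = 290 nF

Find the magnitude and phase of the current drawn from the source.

Step 1 — Angular frequency: ω = 2π·f = 2π·686 = 4310 rad/s.
Step 2 — Component impedances:
  R: Z = R = 4850 Ω
  L: Z = jωL = j·4310·0.0181 = 0 + j78.02 Ω
  C: Z = 1/(jωC) = -j/(ω·C) = 0 - j800 Ω
Step 3 — Series combination: Z_total = R + L + C = 4850 - j722 Ω = 4903∠-8.5° Ω.
Step 4 — Source phasor: V = 53.9∠124.9° V = -30.84 + j44.21 V.
Step 5 — Ohm's law: I = V / Z_total = (-30.84 + j44.21) / (4850 - j722) = -0.007548 + j0.007991 A.
Step 6 — Convert to polar: |I| = 0.01099 A, ∠I = 133.4°.

I = 0.01099∠133.4° A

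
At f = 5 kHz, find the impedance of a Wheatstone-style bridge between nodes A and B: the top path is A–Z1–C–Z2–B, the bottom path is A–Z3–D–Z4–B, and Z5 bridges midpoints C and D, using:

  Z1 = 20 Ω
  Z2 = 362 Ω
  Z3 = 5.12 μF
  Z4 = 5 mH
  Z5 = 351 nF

Step 1 — Angular frequency: ω = 2π·f = 2π·5000 = 3.142e+04 rad/s.
Step 2 — Component impedances:
  Z1: Z = R = 20 Ω
  Z2: Z = R = 362 Ω
  Z3: Z = 1/(jωC) = -j/(ω·C) = 0 - j6.217 Ω
  Z4: Z = jωL = j·3.142e+04·0.005 = 0 + j157.1 Ω
  Z5: Z = 1/(jωC) = -j/(ω·C) = 0 - j90.69 Ω
Step 3 — Bridge requires nodal analysis (the Z5 bridge couples midpoints C and D, so the two paths cannot be reduced to a simple series/parallel combination). Setting node B to ground and injecting 1 A at node A, the 3-node admittance system at A, C, D solves to V_A = Z_AB = 52.97 + j131.5 Ω = 141.8∠68.1° Ω.

Z = 52.97 + j131.5 Ω = 141.8∠68.1° Ω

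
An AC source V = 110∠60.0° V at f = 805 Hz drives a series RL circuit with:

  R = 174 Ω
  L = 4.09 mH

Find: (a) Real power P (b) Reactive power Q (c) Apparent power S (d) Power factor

Step 1 — Angular frequency: ω = 2π·f = 2π·805 = 5058 rad/s.
Step 2 — Component impedances:
  R: Z = R = 174 Ω
  L: Z = jωL = j·5058·0.00409 = 0 + j20.69 Ω
Step 3 — Series combination: Z_total = R + L = 174 + j20.69 Ω = 175.2∠6.8° Ω.
Step 4 — Source phasor: V = 110∠60.0° V = 55 + j95.26 V.
Step 5 — Current: I = V / Z = 0.3759 + j0.5028 A = 0.6278∠53.2° A.
Step 6 — Complex power: S = V·I* = 68.57 + j8.152 VA.
Step 7 — Real power: P = Re(S) = 68.57 W.
Step 8 — Reactive power: Q = Im(S) = 8.152 VAR.
Step 9 — Apparent power: |S| = 69.05 VA.
Step 10 — Power factor: PF = P/|S| = 0.993 (lagging).

(a) P = 68.57 W  (b) Q = 8.152 VAR  (c) S = 69.05 VA  (d) PF = 0.993 (lagging)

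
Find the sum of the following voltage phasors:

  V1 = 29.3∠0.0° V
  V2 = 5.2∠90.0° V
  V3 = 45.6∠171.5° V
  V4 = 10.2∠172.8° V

Step 1 — Convert each phasor to rectangular form:
  V1 = 29.3·(cos(0.0°) + j·sin(0.0°)) = 29.3 V
  V2 = 5.2·(cos(90.0°) + j·sin(90.0°)) = 0 + j5.2 V
  V3 = 45.6·(cos(171.5°) + j·sin(171.5°)) = -45.1 + j6.74 V
  V4 = 10.2·(cos(172.8°) + j·sin(172.8°)) = -10.12 + j1.278 V
Step 2 — Sum components: V_total = -25.92 + j13.22 V.
Step 3 — Convert to polar: |V_total| = 29.09 V, ∠V_total = 153.0°.

V_total = 29.09∠153.0° V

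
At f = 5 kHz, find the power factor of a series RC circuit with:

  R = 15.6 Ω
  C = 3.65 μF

Step 1 — Angular frequency: ω = 2π·f = 2π·5000 = 3.142e+04 rad/s.
Step 2 — Component impedances:
  R: Z = R = 15.6 Ω
  C: Z = 1/(jωC) = -j/(ω·C) = 0 - j8.721 Ω
Step 3 — Series combination: Z_total = R + C = 15.6 - j8.721 Ω = 17.87∠-29.2° Ω.
Step 4 — Power factor: PF = cos(φ) = Re(Z)/|Z| = 15.6/17.872 = 0.8729.
Step 5 — Type: Im(Z) = -8.721 ⇒ leading (phase φ = -29.2°).

PF = 0.8729 (leading, φ = -29.2°)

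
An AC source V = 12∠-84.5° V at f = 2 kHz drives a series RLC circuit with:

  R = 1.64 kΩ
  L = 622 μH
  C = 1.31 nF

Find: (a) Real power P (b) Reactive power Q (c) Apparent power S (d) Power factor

Step 1 — Angular frequency: ω = 2π·f = 2π·2000 = 1.257e+04 rad/s.
Step 2 — Component impedances:
  R: Z = R = 1640 Ω
  L: Z = jωL = j·1.257e+04·0.000622 = 0 + j7.816 Ω
  C: Z = 1/(jωC) = -j/(ω·C) = 0 - j6.075e+04 Ω
Step 3 — Series combination: Z_total = R + L + C = 1640 - j6.074e+04 Ω = 6.076e+04∠-88.5° Ω.
Step 4 — Source phasor: V = 12∠-84.5° V = 1.15 - j11.94 V.
Step 5 — Current: I = V / Z = 0.000197 + j1.362e-05 A = 0.0001975∠4.0° A.
Step 6 — Complex power: S = V·I* = 6.397e-05 - j0.002369 VA.
Step 7 — Real power: P = Re(S) = 6.397e-05 W.
Step 8 — Reactive power: Q = Im(S) = -0.002369 VAR.
Step 9 — Apparent power: |S| = 0.00237 VA.
Step 10 — Power factor: PF = P/|S| = 0.02699 (leading).

(a) P = 6.397e-05 W  (b) Q = -0.002369 VAR  (c) S = 0.00237 VA  (d) PF = 0.02699 (leading)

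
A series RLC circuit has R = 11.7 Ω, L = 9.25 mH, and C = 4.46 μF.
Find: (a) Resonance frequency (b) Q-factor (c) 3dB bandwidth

Step 1 — Resonance: ω₀ = 1/√(LC) = 1/√(0.00925·4.46e-06) = 4923 rad/s.
Step 2 — f₀ = ω₀/(2π) = 783.6 Hz.
Step 3 — Series Q: Q = ω₀L/R = 4923·0.00925/11.7 = 3.892.
Step 4 — Bandwidth: Δω = ω₀/Q = 1265 rad/s; BW = Δω/(2π) = 201.3 Hz.

(a) f₀ = 783.6 Hz  (b) Q = 3.892  (c) BW = 201.3 Hz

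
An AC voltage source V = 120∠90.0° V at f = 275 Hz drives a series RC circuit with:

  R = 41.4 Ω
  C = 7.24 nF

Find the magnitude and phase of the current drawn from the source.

Step 1 — Angular frequency: ω = 2π·f = 2π·275 = 1728 rad/s.
Step 2 — Component impedances:
  R: Z = R = 41.4 Ω
  C: Z = 1/(jωC) = -j/(ω·C) = 0 - j7.994e+04 Ω
Step 3 — Series combination: Z_total = R + C = 41.4 - j7.994e+04 Ω = 7.994e+04∠-90.0° Ω.
Step 4 — Source phasor: V = 120∠90.0° V = 0 + j120 V.
Step 5 — Ohm's law: I = V / Z_total = (0 + j120) / (41.4 - j7.994e+04) = -0.001501 + j7.775e-07 A.
Step 6 — Convert to polar: |I| = 0.001501 A, ∠I = 180.0°.

I = 0.001501∠180.0° A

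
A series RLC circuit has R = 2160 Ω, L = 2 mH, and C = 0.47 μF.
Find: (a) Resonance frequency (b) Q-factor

Step 1 — Resonance condition Im(Z)=0 gives ω₀ = 1/√(LC).
Step 2 — ω₀ = 1/√(0.002·4.7e-07) = 3.262e+04 rad/s.
Step 3 — f₀ = ω₀/(2π) = 5191 Hz.
Step 4 — Series Q: Q = ω₀L/R = 3.262e+04·0.002/2160 = 0.0302.

(a) f₀ = 5191 Hz  (b) Q = 0.0302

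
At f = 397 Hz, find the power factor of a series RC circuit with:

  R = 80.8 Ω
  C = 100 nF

Step 1 — Angular frequency: ω = 2π·f = 2π·397 = 2494 rad/s.
Step 2 — Component impedances:
  R: Z = R = 80.8 Ω
  C: Z = 1/(jωC) = -j/(ω·C) = 0 - j4009 Ω
Step 3 — Series combination: Z_total = R + C = 80.8 - j4009 Ω = 4010∠-88.8° Ω.
Step 4 — Power factor: PF = cos(φ) = Re(Z)/|Z| = 80.8/4010 = 0.02015.
Step 5 — Type: Im(Z) = -4009 ⇒ leading (phase φ = -88.8°).

PF = 0.02015 (leading, φ = -88.8°)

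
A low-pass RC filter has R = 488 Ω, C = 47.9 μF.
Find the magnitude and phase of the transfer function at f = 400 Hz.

Step 1 — Angular frequency: ω = 2π·400 = 2513 rad/s.
Step 2 — Transfer function: H(jω) = 1/(1 + jωRC).
Step 3 — Denominator: 1 + jωRC = 1 + j·2513·488·4.79e-05 = 1 + j58.75.
Step 4 — H = 0.0002897 - j0.01702.
Step 5 — Magnitude: |H| = 0.01702 (-35.4 dB); phase: φ = -89.0°.

|H| = 0.01702 (-35.4 dB), φ = -89.0°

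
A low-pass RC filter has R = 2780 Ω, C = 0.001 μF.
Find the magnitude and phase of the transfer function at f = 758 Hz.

Step 1 — Angular frequency: ω = 2π·758 = 4763 rad/s.
Step 2 — Transfer function: H(jω) = 1/(1 + jωRC).
Step 3 — Denominator: 1 + jωRC = 1 + j·4763·2780·1e-09 = 1 + j0.01324.
Step 4 — H = 0.9998 - j0.01324.
Step 5 — Magnitude: |H| = 0.9999 (-0.0 dB); phase: φ = -0.8°.

|H| = 0.9999 (-0.0 dB), φ = -0.8°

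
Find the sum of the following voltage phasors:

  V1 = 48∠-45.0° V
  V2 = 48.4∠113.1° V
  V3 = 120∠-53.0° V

Step 1 — Convert each phasor to rectangular form:
  V1 = 48·(cos(-45.0°) + j·sin(-45.0°)) = 33.94 - j33.94 V
  V2 = 48.4·(cos(113.1°) + j·sin(113.1°)) = -18.99 + j44.52 V
  V3 = 120·(cos(-53.0°) + j·sin(-53.0°)) = 72.22 - j95.84 V
Step 2 — Sum components: V_total = 87.17 - j85.26 V.
Step 3 — Convert to polar: |V_total| = 121.9 V, ∠V_total = -44.4°.

V_total = 121.9∠-44.4° V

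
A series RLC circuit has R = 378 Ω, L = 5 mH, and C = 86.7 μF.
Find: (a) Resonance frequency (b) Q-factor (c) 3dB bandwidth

Step 1 — Resonance: ω₀ = 1/√(LC) = 1/√(0.005·8.67e-05) = 1519 rad/s.
Step 2 — f₀ = ω₀/(2π) = 241.7 Hz.
Step 3 — Series Q: Q = ω₀L/R = 1519·0.005/378 = 0.02009.
Step 4 — Bandwidth: Δω = ω₀/Q = 7.56e+04 rad/s; BW = Δω/(2π) = 1.203e+04 Hz.

(a) f₀ = 241.7 Hz  (b) Q = 0.02009  (c) BW = 1.203e+04 Hz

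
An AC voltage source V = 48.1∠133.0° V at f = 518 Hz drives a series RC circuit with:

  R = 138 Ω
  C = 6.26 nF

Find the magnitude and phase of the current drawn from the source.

Step 1 — Angular frequency: ω = 2π·f = 2π·518 = 3255 rad/s.
Step 2 — Component impedances:
  R: Z = R = 138 Ω
  C: Z = 1/(jωC) = -j/(ω·C) = 0 - j4.908e+04 Ω
Step 3 — Series combination: Z_total = R + C = 138 - j4.908e+04 Ω = 4.908e+04∠-89.8° Ω.
Step 4 — Source phasor: V = 48.1∠133.0° V = -32.8 + j35.18 V.
Step 5 — Ohm's law: I = V / Z_total = (-32.8 + j35.18) / (138 - j4.908e+04) = -0.0007186 - j0.0006663 A.
Step 6 — Convert to polar: |I| = 0.00098 A, ∠I = -137.2°.

I = 0.00098∠-137.2° A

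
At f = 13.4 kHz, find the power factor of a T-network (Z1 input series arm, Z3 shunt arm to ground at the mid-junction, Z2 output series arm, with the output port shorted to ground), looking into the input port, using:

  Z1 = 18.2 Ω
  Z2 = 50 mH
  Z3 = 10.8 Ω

Step 1 — Angular frequency: ω = 2π·f = 2π·1.34e+04 = 8.419e+04 rad/s.
Step 2 — Component impedances:
  Z1: Z = R = 18.2 Ω
  Z2: Z = jωL = j·8.419e+04·0.05 = 0 + j4210 Ω
  Z3: Z = R = 10.8 Ω
Step 3 — With the output port shorted to ground, the output series arm Z2 runs from the junction to ground; the shunt arm Z3 also runs from the junction to ground. They appear in parallel: Z3 || Z2 = 10.8 + j0.02771 Ω.
Step 4 — Series with input arm Z1: Z_in = Z1 + (Z3 || Z2) = 29 + j0.02771 Ω = 29∠0.1° Ω.
Step 5 — Power factor: PF = cos(φ) = Re(Z)/|Z| = 29/29 = 1.
Step 6 — Type: Im(Z) = 0.02771 ⇒ lagging (phase φ = 0.1°).

PF = 1 (lagging, φ = 0.1°)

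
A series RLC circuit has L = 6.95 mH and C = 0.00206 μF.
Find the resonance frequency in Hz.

Step 1 — Resonance condition Im(Z)=0 gives ω₀ = 1/√(LC).
Step 2 — ω₀ = 1/√(0.00695·2.06e-09) = 2.643e+05 rad/s.
Step 3 — f₀ = ω₀/(2π) = 4.206e+04 Hz.

f₀ = 4.206e+04 Hz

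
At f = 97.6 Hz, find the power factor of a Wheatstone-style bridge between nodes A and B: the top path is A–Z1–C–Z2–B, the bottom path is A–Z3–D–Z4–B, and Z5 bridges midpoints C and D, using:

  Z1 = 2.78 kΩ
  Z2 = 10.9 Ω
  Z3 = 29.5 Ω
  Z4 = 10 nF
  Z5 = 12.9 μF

Step 1 — Angular frequency: ω = 2π·f = 2π·97.6 = 613.2 rad/s.
Step 2 — Component impedances:
  Z1: Z = R = 2780 Ω
  Z2: Z = R = 10.9 Ω
  Z3: Z = R = 29.5 Ω
  Z4: Z = 1/(jωC) = -j/(ω·C) = 0 - j1.631e+05 Ω
  Z5: Z = 1/(jωC) = -j/(ω·C) = 0 - j126.4 Ω
Step 3 — Bridge requires nodal analysis (the Z5 bridge couples midpoints C and D, so the two paths cannot be reduced to a simple series/parallel combination). Setting node B to ground and injecting 1 A at node A, the 3-node admittance system at A, C, D solves to V_A = Z_AB = 45.62 - j123.4 Ω = 131.6∠-69.7° Ω.
Step 4 — Power factor: PF = cos(φ) = Re(Z)/|Z| = 45.62/131.6 = 0.3467.
Step 5 — Type: Im(Z) = -123.4 ⇒ leading (phase φ = -69.7°).

PF = 0.3467 (leading, φ = -69.7°)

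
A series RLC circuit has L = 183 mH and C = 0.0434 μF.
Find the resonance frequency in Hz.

Step 1 — Resonance condition Im(Z)=0 gives ω₀ = 1/√(LC).
Step 2 — ω₀ = 1/√(0.183·4.34e-08) = 1.122e+04 rad/s.
Step 3 — f₀ = ω₀/(2π) = 1786 Hz.

f₀ = 1786 Hz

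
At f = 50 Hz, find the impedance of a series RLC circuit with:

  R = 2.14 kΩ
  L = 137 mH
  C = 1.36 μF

Step 1 — Angular frequency: ω = 2π·f = 2π·50 = 314.2 rad/s.
Step 2 — Component impedances:
  R: Z = R = 2140 Ω
  L: Z = jωL = j·314.2·0.137 = 0 + j43.04 Ω
  C: Z = 1/(jωC) = -j/(ω·C) = 0 - j2341 Ω
Step 3 — Series combination: Z_total = R + L + C = 2140 - j2297 Ω = 3140∠-47.0° Ω.

Z = 2140 - j2297 Ω = 3140∠-47.0° Ω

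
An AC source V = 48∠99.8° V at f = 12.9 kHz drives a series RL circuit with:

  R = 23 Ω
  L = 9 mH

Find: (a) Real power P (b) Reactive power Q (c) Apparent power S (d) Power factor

Step 1 — Angular frequency: ω = 2π·f = 2π·1.29e+04 = 8.105e+04 rad/s.
Step 2 — Component impedances:
  R: Z = R = 23 Ω
  L: Z = jωL = j·8.105e+04·0.009 = 0 + j729.5 Ω
Step 3 — Series combination: Z_total = R + L = 23 + j729.5 Ω = 729.8∠88.2° Ω.
Step 4 — Source phasor: V = 48∠99.8° V = -8.17 + j47.3 V.
Step 5 — Current: I = V / Z = 0.06442 + j0.01323 A = 0.06577∠11.6° A.
Step 6 — Complex power: S = V·I* = 0.09948 + j3.155 VA.
Step 7 — Real power: P = Re(S) = 0.09948 W.
Step 8 — Reactive power: Q = Im(S) = 3.155 VAR.
Step 9 — Apparent power: |S| = 3.157 VA.
Step 10 — Power factor: PF = P/|S| = 0.03151 (lagging).

(a) P = 0.09948 W  (b) Q = 3.155 VAR  (c) S = 3.157 VA  (d) PF = 0.03151 (lagging)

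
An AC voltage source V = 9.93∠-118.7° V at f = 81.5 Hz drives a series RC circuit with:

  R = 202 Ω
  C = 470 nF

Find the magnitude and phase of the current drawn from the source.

Step 1 — Angular frequency: ω = 2π·f = 2π·81.5 = 512.1 rad/s.
Step 2 — Component impedances:
  R: Z = R = 202 Ω
  C: Z = 1/(jωC) = -j/(ω·C) = 0 - j4155 Ω
Step 3 — Series combination: Z_total = R + C = 202 - j4155 Ω = 4160∠-87.2° Ω.
Step 4 — Source phasor: V = 9.93∠-118.7° V = -4.769 - j8.71 V.
Step 5 — Ohm's law: I = V / Z_total = (-4.769 - j8.71) / (202 - j4155) = 0.002036 - j0.001247 A.
Step 6 — Convert to polar: |I| = 0.002387 A, ∠I = -31.5°.

I = 0.002387∠-31.5° A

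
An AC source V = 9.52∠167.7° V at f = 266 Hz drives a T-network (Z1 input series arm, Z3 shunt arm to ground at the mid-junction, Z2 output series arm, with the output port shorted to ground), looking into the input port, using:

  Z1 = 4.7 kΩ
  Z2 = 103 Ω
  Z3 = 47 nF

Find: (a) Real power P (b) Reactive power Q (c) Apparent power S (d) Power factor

Step 1 — Angular frequency: ω = 2π·f = 2π·266 = 1671 rad/s.
Step 2 — Component impedances:
  Z1: Z = R = 4700 Ω
  Z2: Z = R = 103 Ω
  Z3: Z = 1/(jωC) = -j/(ω·C) = 0 - j1.273e+04 Ω
Step 3 — With the output port shorted to ground, the output series arm Z2 runs from the junction to ground; the shunt arm Z3 also runs from the junction to ground. They appear in parallel: Z3 || Z2 = 103 - j0.8333 Ω.
Step 4 — Series with input arm Z1: Z_in = Z1 + (Z3 || Z2) = 4803 - j0.8333 Ω = 4803∠-0.0° Ω.
Step 5 — Source phasor: V = 9.52∠167.7° V = -9.301 + j2.028 V.
Step 6 — Current: I = V / Z = -0.001937 + j0.0004219 A = 0.001982∠167.7° A.
Step 7 — Complex power: S = V·I* = 0.01887 - j3.274e-06 VA.
Step 8 — Real power: P = Re(S) = 0.01887 W.
Step 9 — Reactive power: Q = Im(S) = -3.274e-06 VAR.
Step 10 — Apparent power: |S| = 0.01887 VA.
Step 11 — Power factor: PF = P/|S| = 1 (leading).

(a) P = 0.01887 W  (b) Q = -3.274e-06 VAR  (c) S = 0.01887 VA  (d) PF = 1 (leading)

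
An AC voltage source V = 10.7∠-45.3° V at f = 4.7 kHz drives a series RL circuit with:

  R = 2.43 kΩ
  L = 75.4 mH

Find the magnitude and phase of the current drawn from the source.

Step 1 — Angular frequency: ω = 2π·f = 2π·4700 = 2.953e+04 rad/s.
Step 2 — Component impedances:
  R: Z = R = 2430 Ω
  L: Z = jωL = j·2.953e+04·0.0754 = 0 + j2227 Ω
Step 3 — Series combination: Z_total = R + L = 2430 + j2227 Ω = 3296∠42.5° Ω.
Step 4 — Source phasor: V = 10.7∠-45.3° V = 7.526 - j7.606 V.
Step 5 — Ohm's law: I = V / Z_total = (7.526 - j7.606) / (2430 + j2227) = 0.0001247 - j0.003244 A.
Step 6 — Convert to polar: |I| = 0.003246 A, ∠I = -87.8°.

I = 0.003246∠-87.8° A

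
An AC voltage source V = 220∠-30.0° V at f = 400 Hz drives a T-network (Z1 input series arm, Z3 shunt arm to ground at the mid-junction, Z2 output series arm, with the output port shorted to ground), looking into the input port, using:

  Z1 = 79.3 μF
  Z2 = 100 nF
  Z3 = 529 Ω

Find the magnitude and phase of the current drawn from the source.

Step 1 — Angular frequency: ω = 2π·f = 2π·400 = 2513 rad/s.
Step 2 — Component impedances:
  Z1: Z = 1/(jωC) = -j/(ω·C) = 0 - j5.017 Ω
  Z2: Z = 1/(jωC) = -j/(ω·C) = 0 - j3979 Ω
  Z3: Z = R = 529 Ω
Step 3 — With the output port shorted to ground, the output series arm Z2 runs from the junction to ground; the shunt arm Z3 also runs from the junction to ground. They appear in parallel: Z3 || Z2 = 519.8 - j69.11 Ω.
Step 4 — Series with input arm Z1: Z_in = Z1 + (Z3 || Z2) = 519.8 - j74.13 Ω = 525.1∠-8.1° Ω.
Step 5 — Source phasor: V = 220∠-30.0° V = 190.5 - j110 V.
Step 6 — Ohm's law: I = V / Z_total = (190.5 - j110) / (519.8 - j74.13) = 0.3888 - j0.1562 A.
Step 7 — Convert to polar: |I| = 0.419 A, ∠I = -21.9°.

I = 0.419∠-21.9° A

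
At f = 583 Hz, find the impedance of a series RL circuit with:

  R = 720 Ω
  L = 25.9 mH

Step 1 — Angular frequency: ω = 2π·f = 2π·583 = 3663 rad/s.
Step 2 — Component impedances:
  R: Z = R = 720 Ω
  L: Z = jωL = j·3663·0.0259 = 0 + j94.87 Ω
Step 3 — Series combination: Z_total = R + L = 720 + j94.87 Ω = 726.2∠7.5° Ω.

Z = 720 + j94.87 Ω = 726.2∠7.5° Ω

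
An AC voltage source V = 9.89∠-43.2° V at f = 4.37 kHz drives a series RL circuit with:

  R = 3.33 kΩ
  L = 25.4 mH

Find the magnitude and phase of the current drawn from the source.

Step 1 — Angular frequency: ω = 2π·f = 2π·4370 = 2.746e+04 rad/s.
Step 2 — Component impedances:
  R: Z = R = 3330 Ω
  L: Z = jωL = j·2.746e+04·0.0254 = 0 + j697.4 Ω
Step 3 — Series combination: Z_total = R + L = 3330 + j697.4 Ω = 3402∠11.8° Ω.
Step 4 — Source phasor: V = 9.89∠-43.2° V = 7.209 - j6.77 V.
Step 5 — Ohm's law: I = V / Z_total = (7.209 - j6.77) / (3330 + j697.4) = 0.001666 - j0.002382 A.
Step 6 — Convert to polar: |I| = 0.002907 A, ∠I = -55.0°.

I = 0.002907∠-55.0° A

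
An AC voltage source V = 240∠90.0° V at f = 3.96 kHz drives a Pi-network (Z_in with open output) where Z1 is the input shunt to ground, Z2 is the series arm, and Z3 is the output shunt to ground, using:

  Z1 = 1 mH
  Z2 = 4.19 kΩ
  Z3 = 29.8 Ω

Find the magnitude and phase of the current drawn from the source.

Step 1 — Angular frequency: ω = 2π·f = 2π·3960 = 2.488e+04 rad/s.
Step 2 — Component impedances:
  Z1: Z = jωL = j·2.488e+04·0.001 = 0 + j24.88 Ω
  Z2: Z = R = 4190 Ω
  Z3: Z = R = 29.8 Ω
Step 3 — With open output, the series arm Z2 and the output shunt Z3 appear in series to ground: Z2 + Z3 = 4220 Ω.
Step 4 — Parallel with input shunt Z1: Z_in = Z1 || (Z2 + Z3) = 0.1467 + j24.88 Ω = 24.88∠89.7° Ω.
Step 5 — Source phasor: V = 240∠90.0° V = 0 + j240 V.
Step 6 — Ohm's law: I = V / Z_total = (0 + j240) / (0.1467 + j24.88) = 9.646 + j0.05687 A.
Step 7 — Convert to polar: |I| = 9.646 A, ∠I = 0.3°.

I = 9.646∠0.3° A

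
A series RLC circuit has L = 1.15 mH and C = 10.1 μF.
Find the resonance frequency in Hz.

Step 1 — Resonance condition Im(Z)=0 gives ω₀ = 1/√(LC).
Step 2 — ω₀ = 1/√(0.00115·1.01e-05) = 9279 rad/s.
Step 3 — f₀ = ω₀/(2π) = 1477 Hz.

f₀ = 1477 Hz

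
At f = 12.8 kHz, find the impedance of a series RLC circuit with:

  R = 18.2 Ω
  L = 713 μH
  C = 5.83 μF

Step 1 — Angular frequency: ω = 2π·f = 2π·1.28e+04 = 8.042e+04 rad/s.
Step 2 — Component impedances:
  R: Z = R = 18.2 Ω
  L: Z = jωL = j·8.042e+04·0.000713 = 0 + j57.34 Ω
  C: Z = 1/(jωC) = -j/(ω·C) = 0 - j2.133 Ω
Step 3 — Series combination: Z_total = R + L + C = 18.2 + j55.21 Ω = 58.13∠71.8° Ω.

Z = 18.2 + j55.21 Ω = 58.13∠71.8° Ω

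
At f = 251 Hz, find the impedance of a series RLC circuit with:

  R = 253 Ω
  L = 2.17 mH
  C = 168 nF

Step 1 — Angular frequency: ω = 2π·f = 2π·251 = 1577 rad/s.
Step 2 — Component impedances:
  R: Z = R = 253 Ω
  L: Z = jωL = j·1577·0.00217 = 0 + j3.422 Ω
  C: Z = 1/(jωC) = -j/(ω·C) = 0 - j3774 Ω
Step 3 — Series combination: Z_total = R + L + C = 253 - j3771 Ω = 3779∠-86.2° Ω.

Z = 253 - j3771 Ω = 3779∠-86.2° Ω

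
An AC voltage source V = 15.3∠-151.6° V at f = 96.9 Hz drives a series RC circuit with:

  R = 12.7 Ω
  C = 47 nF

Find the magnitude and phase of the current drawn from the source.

Step 1 — Angular frequency: ω = 2π·f = 2π·96.9 = 608.8 rad/s.
Step 2 — Component impedances:
  R: Z = R = 12.7 Ω
  C: Z = 1/(jωC) = -j/(ω·C) = 0 - j3.495e+04 Ω
Step 3 — Series combination: Z_total = R + C = 12.7 - j3.495e+04 Ω = 3.495e+04∠-90.0° Ω.
Step 4 — Source phasor: V = 15.3∠-151.6° V = -13.46 - j7.277 V.
Step 5 — Ohm's law: I = V / Z_total = (-13.46 - j7.277) / (12.7 - j3.495e+04) = 0.0002081 - j0.0003852 A.
Step 6 — Convert to polar: |I| = 0.0004378 A, ∠I = -61.6°.

I = 0.0004378∠-61.6° A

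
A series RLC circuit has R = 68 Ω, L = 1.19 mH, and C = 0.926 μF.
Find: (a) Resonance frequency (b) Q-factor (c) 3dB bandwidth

Step 1 — Resonance condition Im(Z)=0 gives ω₀ = 1/√(LC).
Step 2 — ω₀ = 1/√(0.00119·9.26e-07) = 3.012e+04 rad/s.
Step 3 — f₀ = ω₀/(2π) = 4794 Hz.
Step 4 — Series Q: Q = ω₀L/R = 3.012e+04·0.00119/68 = 0.5272.
Step 5 — 3dB bandwidth: Δω = ω₀/Q = 5.714e+04 rad/s; BW = Δω/(2π) = 9095 Hz.

(a) f₀ = 4794 Hz  (b) Q = 0.5272  (c) BW = 9095 Hz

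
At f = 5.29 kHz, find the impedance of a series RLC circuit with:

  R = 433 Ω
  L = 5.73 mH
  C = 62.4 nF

Step 1 — Angular frequency: ω = 2π·f = 2π·5290 = 3.324e+04 rad/s.
Step 2 — Component impedances:
  R: Z = R = 433 Ω
  L: Z = jωL = j·3.324e+04·0.00573 = 0 + j190.5 Ω
  C: Z = 1/(jωC) = -j/(ω·C) = 0 - j482.1 Ω
Step 3 — Series combination: Z_total = R + L + C = 433 - j291.7 Ω = 522.1∠-34.0° Ω.

Z = 433 - j291.7 Ω = 522.1∠-34.0° Ω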